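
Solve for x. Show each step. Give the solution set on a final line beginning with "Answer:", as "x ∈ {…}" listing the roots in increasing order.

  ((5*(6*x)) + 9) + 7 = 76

Step 1. [((5*(6*x)) + 9) + 7 = 76] the outer +7 inverts by subtracting 7. So sub: (5*(6*x)) + 9 = 69.
Step 2. [(5*(6*x)) + 9 = 69] +9 is outermost — subtract 9 both sides, so sub: 5*(6*x) = 60.
Step 3. [5*(6*x) = 60] divide by the outer 5 ⇒ div: 6*x = 12.
Step 4. [6*x = 12] leading coefficient 6: divide by 6, so div: x = 2.

Answer: x ∈ {2}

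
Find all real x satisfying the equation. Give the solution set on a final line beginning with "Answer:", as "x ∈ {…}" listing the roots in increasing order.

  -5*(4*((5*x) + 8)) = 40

Step 1. [-5*(4*((5*x) + 8)) = 40] -5·(inner) — divide through by -5, so div: 4*((5*x) + 8) = -8.
Step 2. [4*((5*x) + 8) = -8] divide by the outer 4. So div: (5*x) + 8 = -2.
Step 3. [(5*x) + 8 = -2] +8 is outermost — subtract 8 both sides. So sub: 5*x = -10.
Step 4. [5*x = -10] 5·(inner) — divide through by 5, so div: x = -2.

Answer: x ∈ {-2}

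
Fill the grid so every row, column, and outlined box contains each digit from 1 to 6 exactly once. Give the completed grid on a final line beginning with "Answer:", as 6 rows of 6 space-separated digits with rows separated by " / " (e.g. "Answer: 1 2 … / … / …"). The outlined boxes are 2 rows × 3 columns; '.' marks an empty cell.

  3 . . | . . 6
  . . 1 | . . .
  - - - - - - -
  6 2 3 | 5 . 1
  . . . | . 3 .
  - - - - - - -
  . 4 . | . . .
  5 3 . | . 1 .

Step 1. [r5c5∈{2,5,6}] 6 has one home in col 5: r5c5 ⇒ r5c5=6.
Step 2. [r5c3∈{2}] only 2 remains possible at r5c3 ⇒ r5c3=2.
Step 3. [r3c5∈{4}] r3c5 is down to just 4 ⇒ r3c5=4.
Step 4. [r2c1∈{2,4}] col 1 places 2 nowhere but r2c1, so r2c1=2.
Step 5. [r1c2∈{5}] r1c2 is down to just 5, so r1c2=5.
Step 6. [r1c3∈{4}] only 4 remains possible at r1c3. So r1c3=4.
Step 7. [r5c6∈{3,5}] 5 has one home in row 5: r5c6. So r5c6=5.
Step 8. [r2c6∈{3,4}] across col 6, 3 lands solely at r2c6. So r2c6=3.
Step 9. [r6c6∈{2,4}] in col 6, 4 fits only at r6c6. So r6c6=4.
Step 10. [r6c4∈{2}] nothing but 2 survives at r6c4 ⇒ r6c4=2.
Step 11. [r4c1∈{1,4}] row 4 places 4 nowhere but r4c1 ⇒ r4c1=4.
Step 12. [r1c4∈{1}] nothing but 1 survives at r1c4, so r1c4=1.
Step 13. [r1c5∈{2}] r1c5's peers cover all but 2. So r1c5=2.
Step 14. [r2c2∈{6}] r2c2 has the single candidate 6. So r2c2=6.
Step 15. [r5c4∈{3}] r5c4 is down to just 3. So r5c4=3.
Step 16. [r4c3∈{5}] only 5 remains possible at r4c3 ⇒ r4c3=5.
Step 17. [r2c5∈{5}] r2c5 has the single candidate 5 ⇒ r2c5=5.
Step 18. [r4c4∈{6}] r4c4's peers cover all but 6, so r4c4=6.
Step 19. [r6c3∈{6}] r6c3's peers cover all but 6. So r6c3=6.
Step 20. [r4c2∈{1}] r4c2 is down to just 1 ⇒ r4c2=1.
Step 21. [r2c4∈{4}] r2c4's peers cover all but 4, so r2c4=4.
Step 22. [r4c6∈{2}] only 2 remains possible at r4c6, so r4c6=2.
Step 23. [r5c1∈{1}] r5c1 has the single candidate 1. So r5c1=1.

Answer: 3 5 4 1 2 6 / 2 6 1 4 5 3 / 6 2 3 5 4 1 / 4 1 5 6 3 2 / 1 4 2 3 6 5 / 5 3 6 2 1 4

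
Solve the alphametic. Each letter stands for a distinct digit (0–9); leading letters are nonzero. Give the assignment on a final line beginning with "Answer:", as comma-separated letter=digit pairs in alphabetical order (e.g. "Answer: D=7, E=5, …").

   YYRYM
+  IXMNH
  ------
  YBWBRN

Step 1. [col 1: M + H ≡ N (mod 10)] M=2 is one option consistent with column 1 (M + H ≡ N (mod 10), carry-in 0) — take it, so M=2.
Step 2. [col 1: M + H ≡ N (mod 10)] column 1 (M + H ≡ N (mod 10), carry-in 0) doesn't pin H yet; pick H=5 and continue, so H=5.
Step 3. [col 1: M + H ≡ N (mod 10)] in column 1 we have M+H≡N with carry-in 0; given M=2, H=5 and digits 2,5 already taken and all letters distinct, that pins N to 7. So N=7.
Step 4. [col 2: Y + N ≡ R (mod 10)] no forcing yet in column 2 (carry-in 0); Y=1 is free and consistent — try it. So Y=1.
Step 5. [col 2: Y + N ≡ R (mod 10)] column 2: given Y=1, N=7, carry-in 0, and digits 1,2,5,7 already taken and all letters distinct, Y+N≡R (mod 10) forces R=8, so R=8.
Step 6. [col 3: R + M ≡ B (mod 10)] from column 3 (R=8, M=2, carry-in 0, digits 1,2,5,7,8 already taken and all letters distinct): B must equal 0 ⇒ B=0.
Step 7. [col 4: Y + X ≡ W (mod 10)] from column 4 (Y=1, carry-in 1, digits 0,1,2,5,7,8 already taken and all letters distinct): W must equal 6, so W=6.
Step 8. [col 4: Y + X ≡ W (mod 10)] column 4: given Y=1, W=6, carry-in 1, and digits 0,1,2,5,6,7,8 already taken and all letters distinct, Y+X≡W (mod 10) forces X=4 ⇒ X=4.
Step 9. [col 5: Y + I ≡ B (mod 10)] from column 5 (Y=1, B=0, carry-in 0, digits 0,1,2,4,5,6,7,8 already taken and all letters distinct): I must equal 9, so I=9.

Answer: B=0, H=5, I=9, M=2, N=7, R=8, W=6, X=4, Y=1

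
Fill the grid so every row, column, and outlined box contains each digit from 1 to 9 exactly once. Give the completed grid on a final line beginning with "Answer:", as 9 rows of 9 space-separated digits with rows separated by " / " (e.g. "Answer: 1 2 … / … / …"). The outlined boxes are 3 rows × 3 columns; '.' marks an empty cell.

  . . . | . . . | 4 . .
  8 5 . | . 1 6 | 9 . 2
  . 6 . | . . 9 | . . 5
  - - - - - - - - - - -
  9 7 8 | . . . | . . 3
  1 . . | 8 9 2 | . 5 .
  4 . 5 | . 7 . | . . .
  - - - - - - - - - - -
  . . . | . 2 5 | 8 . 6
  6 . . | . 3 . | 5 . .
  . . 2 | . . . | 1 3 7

Step 1. [r2c8∈{7}] r2c8 is down to just 7, so r2c8=7.
Step 2. [r1c8∈{1,6,8}] across row 1, 6 lands solely at r1c8, so r1c8=6.
Step 3. [r5c2∈{3}] r5c2 is down to just 3. So r5c2=3.
Step 4. [r8c8∈{2,4,9}] row 8 places 2 nowhere but r8c8, so r8c8=2.
Step 5. [r3c7∈{3}] r3c7 is down to just 3. So r3c7=3.
Step 6. [r4c7∈{2,6}] row 4 places 2 nowhere but r4c7. So r4c7=2.
Step 7. [r6c7∈{6}] r6c7's peers cover all but 6. So r6c7=6.
Step 8. [r5c9∈{4}] r5c9 has the single candidate 4, so r5c9=4.
Step 9. [r4c8∈{1}] r4c8's peers cover all but 1, so r4c8=1.
Step 10. [r3c3∈{1,4,7}] across row 3, 1 lands solely at r3c3 ⇒ r3c3=1.
Step 11. [r8c9∈{9}] r8c9 has the single candidate 9, so r8c9=9.
Step 12. [r4c6∈{4}] only 4 remains possible at r4c6. So r4c6=4.
Step 13. [r2c3∈{3,4}] r2c3 is the only open cell in box 1 admitting 4 ⇒ r2c3=4.
Step 14. [r8c3∈{7}] r8c3's peers cover all but 7. So r8c3=7.
Step 15. [r7c4∈{1,4,7,9}] 7 has one home in row 7: r7c4, so r7c4=7.
Step 16. [r9c6∈{8}] r9c6 is down to just 8. So r9c6=8.
Step 17. [r3c8∈{8}] r3c8 has the single candidate 8 ⇒ r3c8=8.
Step 18. [r7c2∈{1,4,9}] in row 7, 1 fits only at r7c2. So r7c2=1.
Step 19. [r9c4∈{4,6,9}] col 4 places 9 nowhere but r9c4 ⇒ r9c4=9.
Step 20. [r2c4∈{3}] nothing but 3 survives at r2c4. So r2c4=3.
Step 21. [r7c3∈{3,9}] in row 7, 9 fits only at r7c3 ⇒ r7c3=9.
Step 22. [r6c4∈{1}] r6c4's peers cover all but 1 ⇒ r6c4=1.
Step 23. [r8c4∈{4}] r8c4 has the single candidate 4, so r8c4=4.
Step 24. [r3c1∈{2,7}] row 3 places 7 nowhere but r3c1. So r3c1=7.
Step 25. [r1c1∈{2,3}] across col 1, 2 lands solely at r1c1. So r1c1=2.
Step 26. [r4c4∈{5,6}] col 4 places 6 nowhere but r4c4, so r4c4=6.
Step 27. [r1c5∈{5,8}] in row 1, 8 fits only at r1c5 ⇒ r1c5=8.
Step 28. [r8c6∈{1}] nothing but 1 survives at r8c6, so r8c6=1.
Step 29. [r9c1∈{5}] only 5 remains possible at r9c1, so r9c1=5.
Step 30. [r6c6∈{3}] r6c6 is down to just 3. So r6c6=3.
Step 31. [r6c9∈{8}] nothing but 8 survives at r6c9 ⇒ r6c9=8.
Step 32. [r4c5∈{5}] r4c5 is down to just 5, so r4c5=5.
Step 33. [r1c2∈{9}] r1c2 is down to just 9, so r1c2=9.
Step 34. [r5c3∈{6}] r5c3 has the single candidate 6. So r5c3=6.
Step 35. [r3c5∈{4}] nothing but 4 survives at r3c5. So r3c5=4.
Step 36. [r9c5∈{6}] r9c5 is down to just 6 ⇒ r9c5=6.
Step 37. [r1c4∈{5}] nothing but 5 survives at r1c4 ⇒ r1c4=5.
Step 38. [r6c8∈{9}] r6c8's peers cover all but 9 ⇒ r6c8=9.
Step 39. [r5c7∈{7}] nothing but 7 survives at r5c7. So r5c7=7.
Step 40. [r9c2∈{4}] only 4 remains possible at r9c2, so r9c2=4.
Step 41. [r1c6∈{7}] nothing but 7 survives at r1c6. So r1c6=7.
Step 42. [r1c3∈{3}] r1c3's peers cover all but 3, so r1c3=3.
Step 43. [r3c4∈{2}] r3c4's peers cover all but 2, so r3c4=2.
Step 44. [r7c1∈{3}] r7c1 has the single candidate 3, so r7c1=3.
Step 45. [r1c9∈{1}] nothing but 1 survives at r1c9, so r1c9=1.
Step 46. [r6c2∈{2}] nothing but 2 survives at r6c2, so r6c2=2.
Step 47. [r8c2∈{8}] r8c2 has the single candidate 8. So r8c2=8.
Step 48. [r7c8∈{4}] r7c8's peers cover all but 4, so r7c8=4.

Answer: 2 9 3 5 8 7 4 6 1 / 8 5 4 3 1 6 9 7 2 / 7 6 1 2 4 9 3 8 5 / 9 7 8 6 5 4 2 1 3 / 1 3 6 8 9 2 7 5 4 / 4 2 5 1 7 3 6 9 8 / 3 1 9 7 2 5 8 4 6 / 6 8 7 4 3 1 5 2 9 / 5 4 2 9 6 8 1 3 7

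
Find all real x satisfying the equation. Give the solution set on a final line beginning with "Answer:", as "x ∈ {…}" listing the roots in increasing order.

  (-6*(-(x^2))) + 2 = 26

Step 1. [(-6*(-(x^2))) + 2 = 26] subtract 2: x sits inside (… + 2). So sub: -6*(-(x^2)) = 24.
Step 2. [-6*(-(x^2)) = 24] leading coefficient -6: divide by -6 ⇒ div: -(x^2) = -4.
Step 3. [-(x^2) = -4] LHS negated; negate both sides. So neg: x^2 = 4.
Step 4. [x^2 = 4] √ both sides: 4 ≥ 0 gives two branches. So sqrt: x = 2 or -2.

Answer: x ∈ {-2, 2}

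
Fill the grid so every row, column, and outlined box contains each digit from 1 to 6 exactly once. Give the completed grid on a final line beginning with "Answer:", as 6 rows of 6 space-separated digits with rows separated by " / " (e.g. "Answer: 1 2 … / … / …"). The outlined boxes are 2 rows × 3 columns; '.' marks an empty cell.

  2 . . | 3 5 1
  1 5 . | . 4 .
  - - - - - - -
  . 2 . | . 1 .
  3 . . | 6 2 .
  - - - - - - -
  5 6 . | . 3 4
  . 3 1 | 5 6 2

Step 1. [r1c3∈{4,6}] across row 1, 6 lands solely at r1c3, so r1c3=6.
Step 2. [r3c4∈{4}] nothing but 4 survives at r3c4. So r3c4=4.
Step 3. [r4c6∈{5}] only 5 remains possible at r4c6, so r4c6=5.
Step 4. [r4c2∈{1,4}] 1 has one home in row 4: r4c2 ⇒ r4c2=1.
Step 5. [r2c3∈{3}] only 3 remains possible at r2c3. So r2c3=3.
Step 6. [r6c1∈{4}] r6c1 has the single candidate 4 ⇒ r6c1=4.
Step 7. [r1c2∈{4}] r1c2 is down to just 4, so r1c2=4.
Step 8. [r2c6∈{6}] only 6 remains possible at r2c6. So r2c6=6.
Step 9. [r5c3∈{2}] r5c3's peers cover all but 2 ⇒ r5c3=2.
Step 10. [r5c4∈{1}] r5c4 has the single candidate 1 ⇒ r5c4=1.
Step 11. [r3c1∈{6}] r3c1 is down to just 6 ⇒ r3c1=6.
Step 12. [r3c6∈{3}] only 3 remains possible at r3c6, so r3c6=3.
Step 13. [r4c3∈{4}] r4c3 has the single candidate 4, so r4c3=4.
Step 14. [r2c4∈{2}] r2c4's peers cover all but 2, so r2c4=2.
Step 15. [r3c3∈{5}] r3c3 has the single candidate 5. So r3c3=5.

Answer: 2 4 6 3 5 1 / 1 5 3 2 4 6 / 6 2 5 4 1 3 / 3 1 4 6 2 5 / 5 6 2 1 3 4 / 4 3 1 5 6 2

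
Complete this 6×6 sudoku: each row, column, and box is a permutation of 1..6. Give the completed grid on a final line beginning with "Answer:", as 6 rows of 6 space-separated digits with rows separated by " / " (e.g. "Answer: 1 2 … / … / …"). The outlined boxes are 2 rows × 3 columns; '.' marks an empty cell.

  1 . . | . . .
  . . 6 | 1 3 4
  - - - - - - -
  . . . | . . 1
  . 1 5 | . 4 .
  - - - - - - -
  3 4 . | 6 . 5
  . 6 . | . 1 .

Step 1. [r6c3∈{2}] r6c3's peers cover all but 2. So r6c3=2.
Step 2. [r3c1∈{2,4,6}] 4 has one home in col 1: r3c1, so r3c1=4.
Step 3. [r3c5∈{2,5,6}] across row 3, 6 lands solely at r3c5, so r3c5=6.
Step 4. [r3c3∈{3}] r3c3 has the single candidate 3 ⇒ r3c3=3.
Step 5. [r3c2∈{2}] only 2 remains possible at r3c2. So r3c2=2.
Step 6. [r1c5∈{2,5}] col 5 places 5 nowhere but r1c5 ⇒ r1c5=5.
Step 7. [r6c6∈{3}] only 3 remains possible at r6c6, so r6c6=3.
Step 8. [r4c6∈{2}] only 2 remains possible at r4c6, so r4c6=2.
Step 9. [r2c2∈{5}] r2c2 has the single candidate 5. So r2c2=5.
Step 10. [r3c4∈{5}] nothing but 5 survives at r3c4, so r3c4=5.
Step 11. [r6c4∈{4}] r6c4's peers cover all but 4 ⇒ r6c4=4.
Step 12. [r5c3∈{1}] r5c3's peers cover all but 1 ⇒ r5c3=1.
Step 13. [r2c1∈{2}] r2c1 is down to just 2. So r2c1=2.
Step 14. [r4c1∈{6}] nothing but 6 survives at r4c1, so r4c1=6.
Step 15. [r1c2∈{3}] nothing but 3 survives at r1c2, so r1c2=3.
Step 16. [r4c4∈{3}] r4c4's peers cover all but 3, so r4c4=3.
Step 17. [r5c5∈{2}] r5c5 has the single candidate 2. So r5c5=2.
Step 18. [r6c1∈{5}] r6c1's peers cover all but 5, so r6c1=5.
Step 19. [r1c3∈{4}] r1c3 has the single candidate 4, so r1c3=4.
Step 20. [r1c6∈{6}] nothing but 6 survives at r1c6. So r1c6=6.
Step 21. [r1c4∈{2}] only 2 remains possible at r1c4 ⇒ r1c4=2.

Answer: 1 3 4 2 5 6 / 2 5 6 1 3 4 / 4 2 3 5 6 1 / 6 1 5 3 4 2 / 3 4 1 6 2 5 / 5 6 2 4 1 3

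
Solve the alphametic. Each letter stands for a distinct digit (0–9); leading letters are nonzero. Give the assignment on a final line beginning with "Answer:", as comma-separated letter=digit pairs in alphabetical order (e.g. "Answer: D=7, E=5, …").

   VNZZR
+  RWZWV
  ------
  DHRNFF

Step 1. [col 1: R + V ≡ F (mod 10)] column 1 (R + V ≡ F (mod 10), carry-in 0) doesn't pin F yet; pick F=9 and continue ⇒ F=9.
Step 2. [D] the sum has 6 digits but both addends have 5; that extra leading digit D is the final carry, namely 1. So D=1.
Step 3. [col 1: R + V ≡ F (mod 10)] no forcing yet in column 1 (carry-in 0); R=3 is free and consistent — try it. So R=3.
Step 4. [col 1: R + V ≡ F (mod 10)] column 1: given R=3, F=9, carry-in 0, and digits 1,3,9 already taken and all letters distinct, R+V≡F (mod 10) forces V=6, so V=6.
Step 5. [col 2: Z + W ≡ F (mod 10)] Z=4 is one option consistent with column 2 (Z + W ≡ F (mod 10), carry-in 0) — take it, so Z=4.
Step 6. [col 2: Z + W ≡ F (mod 10)] column 2 reads Z+W+carry(0)=F with Z=4, F=9; with digits 1,3,4,6,9 already taken and all letters distinct, the only value for W is 5. So W=5.
Step 7. [col 3: Z + Z ≡ N (mod 10)] column 3 reads Z+Z+carry(0)=N with Z=4; with digits 1,3,4,5,6,9 already taken and all letters distinct, the only value for N is 8. So N=8.
Step 8. [col 5: V + R ≡ H (mod 10)] from column 5 (V=6, R=3, carry-in 1, digits 1,3,4,5,6,8,9 already taken and all letters distinct): H must equal 0 ⇒ H=0.

Answer: D=1, F=9, H=0, N=8, R=3, V=6, W=5, Z=4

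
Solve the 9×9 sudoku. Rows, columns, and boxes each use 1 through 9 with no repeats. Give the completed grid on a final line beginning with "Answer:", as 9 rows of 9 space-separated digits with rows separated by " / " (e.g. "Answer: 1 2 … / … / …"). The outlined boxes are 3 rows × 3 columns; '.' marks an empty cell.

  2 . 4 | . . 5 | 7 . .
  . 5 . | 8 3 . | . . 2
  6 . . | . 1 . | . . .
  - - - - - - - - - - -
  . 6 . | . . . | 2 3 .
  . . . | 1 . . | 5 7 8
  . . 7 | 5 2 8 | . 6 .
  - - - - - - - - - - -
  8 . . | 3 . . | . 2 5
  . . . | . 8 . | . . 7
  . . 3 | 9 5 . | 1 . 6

Step 1. [r3c7∈{3,4,8,9}] in col 7, 8 fits only at r3c7. So r3c7=8.
Step 2. [r3c3∈{9}] r3c3 has the single candidate 9 ⇒ r3c3=9.
Step 3. [r2c3∈{1}] r2c3's peers cover all but 1. So r2c3=1.
Step 4. [r5c6∈{3,4,6,9}] col 6 places 3 nowhere but r5c6 ⇒ r5c6=3.
Step 5. [r6c1∈{1,3,4,9}] across col 1, 3 lands solely at r6c1. So r6c1=3.
Step 6. [r5c5∈{4,6,9}] r5c5 is the only open cell in row 5 admitting 6 ⇒ r5c5=6.
Step 7. [r1c5∈{9}] nothing but 9 survives at r1c5 ⇒ r1c5=9.
Step 8. [r4c6∈{4,7,9}] 9 has one home in col 6: r4c6 ⇒ r4c6=9.
Step 9. [r6c9∈{1,4,9}] in col 9, 9 fits only at r6c9, so r6c9=9.
Step 10. [r6c7∈{4}] nothing but 4 survives at r6c7. So r6c7=4.
Step 11. [r3c9∈{3,4}] across col 9, 4 lands solely at r3c9 ⇒ r3c9=4.
Step 12. [r2c6∈{4,6,7}] 4 has one home in row 2: r2c6, so r2c6=4.
Step 13. [r7c7∈{9}] r7c7 is down to just 9 ⇒ r7c7=9.
Step 14. [r8c8∈{4}] nothing but 4 survives at r8c8. So r8c8=4.
Step 15. [r4c4∈{4,7}] 4 has one home in col 4: r4c4, so r4c4=4.
Step 16. [r6c2∈{1}] r6c2 has the single candidate 1. So r6c2=1.
Step 17. [r8c1∈{1,5,9}] 1 has one home in col 1: r8c1, so r8c1=1.
Step 18. [r8c3∈{2,5,6}] r8c3 is the only open cell in row 8 admitting 5, so r8c3=5.
Step 19. [r3c4∈{2,7}] across col 4, 7 lands solely at r3c4, so r3c4=7.
Step 20. [r8c4∈{2,6}] across col 4, 2 lands solely at r8c4, so r8c4=2.
Step 21. [r9c6∈{7}] only 7 remains possible at r9c6 ⇒ r9c6=7.
Step 22. [r9c1∈{4}] r9c1 is down to just 4. So r9c1=4.
Step 23. [r1c9∈{1,3}] in col 9, 3 fits only at r1c9. So r1c9=3.
Step 24. [r5c2∈{2,4,9}] in row 5, 4 fits only at r5c2. So r5c2=4.
Step 25. [r8c6∈{6}] r8c6 has the single candidate 6 ⇒ r8c6=6.
Step 26. [r3c6∈{2}] nothing but 2 survives at r3c6, so r3c6=2.
Step 27. [r7c6∈{1}] r7c6's peers cover all but 1. So r7c6=1.
Step 28. [r1c4∈{6}] r1c4 is down to just 6. So r1c4=6.
Step 29. [r7c3∈{6}] r7c3 is down to just 6. So r7c3=6.
Step 30. [r8c7∈{3}] nothing but 3 survives at r8c7, so r8c7=3.
Step 31. [r4c1∈{5}] r4c1's peers cover all but 5, so r4c1=5.
Step 32. [r9c2∈{2}] r9c2 is down to just 2, so r9c2=2.
Step 33. [r4c9∈{1}] r4c9 is down to just 1 ⇒ r4c9=1.
Step 34. [r3c2∈{3}] only 3 remains possible at r3c2 ⇒ r3c2=3.
Step 35. [r2c7∈{6}] r2c7's peers cover all but 6, so r2c7=6.
Step 36. [r2c8∈{9}] r2c8 has the single candidate 9 ⇒ r2c8=9.
Step 37. [r5c1∈{9}] r5c1 has the single candidate 9 ⇒ r5c1=9.
Step 38. [r4c3∈{8}] r4c3 has the single candidate 8. So r4c3=8.
Step 39. [r2c1∈{7}] nothing but 7 survives at r2c1, so r2c1=7.
Step 40. [r1c8∈{1}] r1c8's peers cover all but 1. So r1c8=1.
Step 41. [r4c5∈{7}] nothing but 7 survives at r4c5 ⇒ r4c5=7.
Step 42. [r7c5∈{4}] only 4 remains possible at r7c5. So r7c5=4.
Step 43. [r3c8∈{5}] r3c8 is down to just 5 ⇒ r3c8=5.
Step 44. [r1c2∈{8}] only 8 remains possible at r1c2, so r1c2=8.
Step 45. [r5c3∈{2}] only 2 remains possible at r5c3 ⇒ r5c3=2.
Step 46. [r9c8∈{8}] r9c8's peers cover all but 8, so r9c8=8.
Step 47. [r7c2∈{7}] r7c2 has the single candidate 7 ⇒ r7c2=7.
Step 48. [r8c2∈{9}] nothing but 9 survives at r8c2, so r8c2=9.

Answer: 2 8 4 6 9 5 7 1 3 / 7 5 1 8 3 4 6 9 2 / 6 3 9 7 1 2 8 5 4 / 5 6 8 4 7 9 2 3 1 / 9 4 2 1 6 3 5 7 8 / 3 1 7 5 2 8 4 6 9 / 8 7 6 3 4 1 9 2 5 / 1 9 5 2 8 6 3 4 7 / 4 2 3 9 5 7 1 8 6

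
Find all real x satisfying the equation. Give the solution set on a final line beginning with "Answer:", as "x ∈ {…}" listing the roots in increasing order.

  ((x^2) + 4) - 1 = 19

Step 1. [((x^2) + 4) - 1 = 19] add 1: x sits inside (… - 1) ⇒ sub: (x^2) + 4 = 20.
Step 2. [(x^2) + 4 = 20] 4 comes off first (subtract 4). So sub: x^2 = 16.
Step 3. [x^2 = 16] √ both sides: 16 ≥ 0 gives two branches. So sqrt: x = 4 or -4.

Answer: x ∈ {-4, 4}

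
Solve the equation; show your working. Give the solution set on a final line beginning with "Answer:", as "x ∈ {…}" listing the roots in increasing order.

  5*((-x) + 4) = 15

Step 1. [5*((-x) + 4) = 15] 5·(inner) — divide through by 5. So div: (-x) + 4 = 3.
Step 2. [(-x) + 4 = 3] subtract 4: x sits inside (… + 4), so sub: -x = -1.
Step 3. [-x = -1] flip signs both sides, so neg: x = 1.

Answer: x ∈ {1}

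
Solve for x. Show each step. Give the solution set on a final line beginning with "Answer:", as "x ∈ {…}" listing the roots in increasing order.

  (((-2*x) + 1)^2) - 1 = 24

Step 1. [(((-2*x) + 1)^2) - 1 = 24] 1 comes off first (add 1). So sub: ((-2*x) + 1)^2 = 25.
Step 2. [((-2*x) + 1)^2 = 25] 25 ≥ 0, LHS is (·)² — take ±√ ⇒ sqrt: (-2*x) + 1 = 5 or -5.
Step 3. [(-2*x) + 1 = 5 or -5] 1 comes off first (subtract 1) ⇒ sub: -2*x = 4 or -6.
Step 4. [-2*x = 4 or -6] LHS = -2·(…); ÷-2 both sides. So div: x = -2 or 3.

Answer: x ∈ {-2, 3}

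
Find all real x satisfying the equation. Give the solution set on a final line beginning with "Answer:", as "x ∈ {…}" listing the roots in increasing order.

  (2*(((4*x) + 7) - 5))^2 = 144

Step 1. [(2*(((4*x) + 7) - 5))^2 = 144] √ both sides: 144 ≥ 0 gives two branches. So sqrt: 2*(((4*x) + 7) - 5) = 12 or -12.
Step 2. [2*(((4*x) + 7) - 5) = 12 or -12] divide by the outer 2, so div: ((4*x) + 7) - 5 = 6 or -6.
Step 3. [((4*x) + 7) - 5 = 6 or -6] 5 comes off first (add 5) ⇒ sub: (4*x) + 7 = 11 or -1.
Step 4. [(4*x) + 7 = 11 or -1] peel the +7: subtract 7 from each side, so sub: 4*x = 4 or -8.
Step 5. [4*x = 4 or -8] leading coefficient 4: divide by 4, so div: x = 1 or -2.

Answer: x ∈ {-2, 1}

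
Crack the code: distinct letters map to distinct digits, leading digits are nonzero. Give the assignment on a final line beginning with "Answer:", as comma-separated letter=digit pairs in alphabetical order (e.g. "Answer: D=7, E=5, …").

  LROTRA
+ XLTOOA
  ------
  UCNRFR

Step 1. [col 1: A + A ≡ R (mod 10)] column 1 (A + A ≡ R (mod 10), carry-in 0) doesn't pin R yet; pick R=6 and continue. So R=6.
Step 2. [col 1: A + A ≡ R (mod 10)] several values work for A in column 1 (A + A ≡ R (mod 10), carry-in 0); try A=3. So A=3.
Step 3. [col 2: R + O ≡ F (mod 10)] column 2 (R + O ≡ F (mod 10), carry-in 0) doesn't pin O yet; pick O=4 and continue, so O=4.
Step 4. [col 2: R + O ≡ F (mod 10)] in column 2 we have R+O≡F with carry-in 0; given R=6, O=4 and digits 3,4,6 already taken and all letters distinct, that pins F to 0 ⇒ F=0.
Step 5. [col 3: T + O ≡ R (mod 10)] column 3 reads T+O+carry(1)=R with O=4, R=6; with digits 0,3,4,6 already taken and all letters distinct, the only value for T is 1, so T=1.
Step 6. [col 4: O + T ≡ N (mod 10)] column 4 reads O+T+carry(0)=N with O=4, T=1; with digits 0,1,3,4,6 already taken and all letters distinct, the only value for N is 5. So N=5.
Step 7. [col 5: R + L ≡ C (mod 10)] in column 5 we have R+L≡C with carry-in 0; given R=6 and digits 0,1,3,4,5,6 already taken and all letters distinct, that pins C to 8 ⇒ C=8.
Step 8. [col 5: R + L ≡ C (mod 10)] column 5 reads R+L+carry(0)=C with R=6, C=8; with digits 0,1,3,4,5,6,8 already taken and all letters distinct, the only value for L is 2 ⇒ L=2.
Step 9. [col 6: L + X ≡ U (mod 10)] column 6: given L=2, carry-in 0, and digits 0,1,2,3,4,5,6,8 already taken and all letters distinct, L+X≡U (mod 10) forces U=9. So U=9.
Step 10. [col 6: L + X ≡ U (mod 10)] column 6 reads L+X+carry(0)=U with L=2, U=9; with digits 0,1,2,3,4,5,6,8,9 already taken and all letters distinct, the only value for X is 7, so X=7.

Answer: A=3, C=8, F=0, L=2, N=5, O=4, R=6, T=1, U=9, X=7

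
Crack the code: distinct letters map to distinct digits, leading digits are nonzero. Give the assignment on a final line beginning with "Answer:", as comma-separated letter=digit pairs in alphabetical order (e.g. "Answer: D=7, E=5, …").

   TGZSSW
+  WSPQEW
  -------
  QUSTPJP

Step 1. [col 1: W + W ≡ P (mod 10)] no forcing yet in column 1 (carry-in 0); P=6 is free and consistent — try it ⇒ P=6.
Step 2. [col 1: W + W ≡ P (mod 10)] several values work for W in column 1 (W + W ≡ P (mod 10), carry-in 0); try W=8, so W=8.
Step 3. [col 2: S + E ≡ J (mod 10)] E=5 is one option consistent with column 2 (S + E ≡ J (mod 10), carry-in 1) — take it, so E=5.
Step 4. [col 2: S + E ≡ J (mod 10)] J=0 is one option consistent with column 2 (S + E ≡ J (mod 10), carry-in 1) — take it ⇒ J=0.
Step 5. [Q] Q is the leading digit of a 7-digit sum of two 6-digit numbers; the final carry is exactly 1, so Q=1.
Step 6. [col 2: S + E ≡ J (mod 10)] column 2 reads S+E+carry(1)=J with E=5, J=0; with digits 0,1,5,6,8 already taken and all letters distinct, the only value for S is 4. So S=4.
Step 7. [col 4: Z + P ≡ T (mod 10)] several values work for Z in column 4 (Z + P ≡ T (mod 10), carry-in 0); try Z=7, so Z=7.
Step 8. [col 4: Z + P ≡ T (mod 10)] in column 4 we have Z+P≡T with carry-in 0; given Z=7, P=6 and digits 0,1,4,5,6,7,8 already taken and all letters distinct, that pins T to 3. So T=3.
Step 9. [col 5: G + S ≡ S (mod 10)] column 5 reads G+S+carry(1)=S with S=4; with digits 0,1,3,4,5,6,7,8 already taken and all letters distinct, the only value for G is 9 ⇒ G=9.
Step 10. [col 6: T + W ≡ U (mod 10)] column 6: given T=3, W=8, carry-in 1, and digits 0,1,3,4,5,6,7,8,9 already taken and all letters distinct, T+W≡U (mod 10) forces U=2 ⇒ U=2.

Answer: E=5, G=9, J=0, P=6, Q=1, S=4, T=3, U=2, W=8, Z=7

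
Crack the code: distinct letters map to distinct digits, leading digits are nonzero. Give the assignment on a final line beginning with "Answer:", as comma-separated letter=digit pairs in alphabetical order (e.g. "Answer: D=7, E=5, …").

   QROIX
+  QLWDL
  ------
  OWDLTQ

Step 1. [O] O is the leading digit of a 6-digit sum of two 5-digit numbers; the final carry is exactly 1, so O=1.
Step 2. [col 1: X + L ≡ Q (mod 10)] column 1 (X + L ≡ Q (mod 10), carry-in 0) doesn't pin X yet; pick X=3 and continue, so X=3.
Step 3. [col 1: X + L ≡ Q (mod 10)] Q=5 is one option consistent with column 1 (X + L ≡ Q (mod 10), carry-in 0) — take it, so Q=5.
Step 4. [col 1: X + L ≡ Q (mod 10)] column 1: given X=3, Q=5, carry-in 0, and digits 1,3,5 already taken and all letters distinct, X+L≡Q (mod 10) forces L=2, so L=2.
Step 5. [col 2: I + D ≡ T (mod 10)] several values work for T in column 2 (I + D ≡ T (mod 10), carry-in 0); try T=7. So T=7.
Step 6. [col 2: I + D ≡ T (mod 10)] several values work for D in column 2 (I + D ≡ T (mod 10), carry-in 0); try D=8 ⇒ D=8.
Step 7. [col 2: I + D ≡ T (mod 10)] from column 2 (D=8, T=7, carry-in 0, digits 1,2,3,5,7,8 already taken and all letters distinct): I must equal 9 ⇒ I=9.
Step 8. [col 3: O + W ≡ L (mod 10)] column 3: given O=1, L=2, carry-in 1, and digits 1,2,3,5,7,8,9 already taken and all letters distinct, O+W≡L (mod 10) forces W=0 ⇒ W=0.
Step 9. [col 4: R + L ≡ D (mod 10)] column 4: given L=2, D=8, carry-in 0, and digits 0,1,2,3,5,7,8,9 already taken and all letters distinct, R+L≡D (mod 10) forces R=6, so R=6.

Answer: D=8, I=9, L=2, O=1, Q=5, R=6, T=7, W=0, X=3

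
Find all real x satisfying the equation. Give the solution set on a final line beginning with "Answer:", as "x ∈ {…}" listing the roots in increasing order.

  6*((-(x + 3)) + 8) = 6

Step 1. [6*((-(x + 3)) + 8) = 6] LHS = 6·(…); ÷6 both sides. So div: (-(x + 3)) + 8 = 1.
Step 2. [(-(x + 3)) + 8 = 1] +8 is outermost — subtract 8 both sides ⇒ sub: -(x + 3) = -7.
Step 3. [-(x + 3) = -7] flip signs both sides. So neg: x + 3 = 7.
Step 4. [x + 3 = 7] +3 is outermost — subtract 3 both sides ⇒ sub: x = 4.

Answer: x ∈ {4}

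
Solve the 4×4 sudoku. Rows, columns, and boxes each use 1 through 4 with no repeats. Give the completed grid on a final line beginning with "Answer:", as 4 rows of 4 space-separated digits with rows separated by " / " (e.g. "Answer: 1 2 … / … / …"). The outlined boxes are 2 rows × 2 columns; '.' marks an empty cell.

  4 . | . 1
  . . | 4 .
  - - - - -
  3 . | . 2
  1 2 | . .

Step 1. [r2c4∈{3}] only 3 remains possible at r2c4. So r2c4=3.
Step 2. [r4c3∈{3}] r4c3 is down to just 3, so r4c3=3.
Step 3. [r1c3∈{2}] only 2 remains possible at r1c3. So r1c3=2.
Step 4. [r4c4∈{4}] only 4 remains possible at r4c4. So r4c4=4.
Step 5. [r3c2∈{4}] nothing but 4 survives at r3c2 ⇒ r3c2=4.
Step 6. [r2c1∈{2}] nothing but 2 survives at r2c1. So r2c1=2.
Step 7. [r3c3∈{1}] r3c3's peers cover all but 1, so r3c3=1.
Step 8. [r2c2∈{1}] only 1 remains possible at r2c2, so r2c2=1.
Step 9. [r1c2∈{3}] r1c2's peers cover all but 3. So r1c2=3.

Answer: 4 3 2 1 / 2 1 4 3 / 3 4 1 2 / 1 2 3 4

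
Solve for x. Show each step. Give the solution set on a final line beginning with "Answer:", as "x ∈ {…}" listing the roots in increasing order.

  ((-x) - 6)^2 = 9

Step 1. [((-x) - 6)^2 = 9] LHS squared, RHS 9 ≥ 0: apply √ (±), so sqrt: (-x) - 6 = 3 or -3.
Step 2. [(-x) - 6 = 3 or -3] add 6: x sits inside (… - 6). So sub: -x = 9 or 3.
Step 3. [-x = 9 or 3] leading − — multiply by −1. So neg: x = -9 or -3.

Answer: x ∈ {-9, -3}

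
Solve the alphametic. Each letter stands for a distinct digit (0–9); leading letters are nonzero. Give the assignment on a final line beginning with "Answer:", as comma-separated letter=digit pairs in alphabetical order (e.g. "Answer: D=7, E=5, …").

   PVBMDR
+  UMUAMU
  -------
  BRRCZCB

Step 1. [col 1: R + U ≡ B (mod 10)] several values work for U in column 1 (R + U ≡ B (mod 10), carry-in 0); try U=6, so U=6.
Step 2. [col 1: R + U ≡ B (mod 10)] several values work for B in column 1 (R + U ≡ B (mod 10), carry-in 0); try B=1. So B=1.
Step 3. [col 1: R + U ≡ B (mod 10)] from column 1 (U=6, B=1, carry-in 0, digits 1,6 already taken and all letters distinct): R must equal 5 ⇒ R=5.
Step 4. [col 2: D + M ≡ C (mod 10)] D=4 is one option consistent with column 2 (D + M ≡ C (mod 10), carry-in 1) — take it ⇒ D=4.
Step 5. [col 2: D + M ≡ C (mod 10)] several values work for M in column 2 (D + M ≡ C (mod 10), carry-in 1); try M=3 ⇒ M=3.
Step 6. [col 2: D + M ≡ C (mod 10)] column 2 reads D+M+carry(1)=C with D=4, M=3; with digits 1,3,4,5,6 already taken and all letters distinct, the only value for C is 8 ⇒ C=8.
Step 7. [col 3: M + A ≡ Z (mod 10)] column 3 (M + A ≡ Z (mod 10), carry-in 0) doesn't pin Z yet; pick Z=0 and continue ⇒ Z=0.
Step 8. [col 3: M + A ≡ Z (mod 10)] column 3 reads M+A+carry(0)=Z with M=3, Z=0; with digits 0,1,3,4,5,6,8 already taken and all letters distinct, the only value for A is 7. So A=7.
Step 9. [col 5: V + M ≡ R (mod 10)] from column 5 (M=3, R=5, carry-in 0, digits 0,1,3,4,5,6,7,8 already taken and all letters distinct): V must equal 2 ⇒ V=2.
Step 10. [col 6: P + U ≡ R (mod 10)] column 6: given U=6, R=5, carry-in 0, and digits 0,1,2,3,4,5,6,7,8 already taken and all letters distinct, P+U≡R (mod 10) forces P=9 ⇒ P=9.

Answer: A=7, B=1, C=8, D=4, M=3, P=9, R=5, U=6, V=2, Z=0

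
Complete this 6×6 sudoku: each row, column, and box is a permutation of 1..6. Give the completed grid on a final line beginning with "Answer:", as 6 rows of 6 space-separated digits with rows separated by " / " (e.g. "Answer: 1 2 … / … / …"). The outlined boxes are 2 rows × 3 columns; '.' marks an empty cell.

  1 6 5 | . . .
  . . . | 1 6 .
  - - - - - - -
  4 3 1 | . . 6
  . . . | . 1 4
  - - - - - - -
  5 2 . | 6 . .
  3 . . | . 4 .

Step 1. [r2c1∈{2}] nothing but 2 survives at r2c1. So r2c1=2.
Step 2. [r3c5∈{2,5}] r3c5 is the only open cell in col 5 admitting 5 ⇒ r3c5=5.
Step 3. [r3c4∈{2}] r3c4 has the single candidate 2, so r3c4=2.
Step 4. [r6c6∈{1,2,5}] 2 has one home in row 6: r6c6 ⇒ r6c6=2.
Step 5. [r1c6∈{3}] r1c6 has the single candidate 3, so r1c6=3.
Step 6. [r6c3∈{6}] r6c3 has the single candidate 6 ⇒ r6c3=6.
Step 7. [r2c2∈{4}] r2c2 is down to just 4. So r2c2=4.
Step 8. [r6c2∈{1}] r6c2 has the single candidate 1, so r6c2=1.
Step 9. [r4c4∈{3}] r4c4 is down to just 3 ⇒ r4c4=3.
Step 10. [r1c4∈{4}] nothing but 4 survives at r1c4 ⇒ r1c4=4.
Step 11. [r6c4∈{5}] nothing but 5 survives at r6c4, so r6c4=5.
Step 12. [r4c3∈{2}] r4c3 is down to just 2, so r4c3=2.
Step 13. [r4c1∈{6}] only 6 remains possible at r4c1, so r4c1=6.
Step 14. [r5c5∈{3}] r5c5 has the single candidate 3 ⇒ r5c5=3.
Step 15. [r5c6∈{1}] r5c6 is down to just 1 ⇒ r5c6=1.
Step 16. [r2c3∈{3}] only 3 remains possible at r2c3 ⇒ r2c3=3.
Step 17. [r1c5∈{2}] nothing but 2 survives at r1c5. So r1c5=2.
Step 18. [r4c2∈{5}] only 5 remains possible at r4c2 ⇒ r4c2=5.
Step 19. [r5c3∈{4}] r5c3's peers cover all but 4. So r5c3=4.
Step 20. [r2c6∈{5}] nothing but 5 survives at r2c6, so r2c6=5.

Answer: 1 6 5 4 2 3 / 2 4 3 1 6 5 / 4 3 1 2 5 6 / 6 5 2 3 1 4 / 5 2 4 6 3 1 / 3 1 6 5 4 2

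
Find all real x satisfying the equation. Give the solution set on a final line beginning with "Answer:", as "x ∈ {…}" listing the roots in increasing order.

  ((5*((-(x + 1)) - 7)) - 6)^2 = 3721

Step 1. [((5*((-(x + 1)) - 7)) - 6)^2 = 3721] 3721 ≥ 0, LHS is (·)² — take ±√ ⇒ sqrt: (5*((-(x + 1)) - 7)) - 6 = 61 or -61.
Step 2. [(5*((-(x + 1)) - 7)) - 6 = 61 or -61] peel the -6: add 6 from each side. So sub: 5*((-(x + 1)) - 7) = 67 or -55.
Step 3. [5*((-(x + 1)) - 7) = 67 or -55] divide by the outer 5, so div: (-(x + 1)) - 7 = 67/5 or -11.
Step 4. [(-(x + 1)) - 7 = 67/5 or -11] -7 is outermost — add 7 both sides. So sub: -(x + 1) = 102/5 or -4.
Step 5. [-(x + 1) = 102/5 or -4] leading − — multiply by −1, so neg: x + 1 = -102/5 or 4.
Step 6. [x + 1 = -102/5 or 4] the outer +1 inverts by subtracting 1, so sub: x = -107/5 or 3.

Answer: x ∈ {-107/5, 3}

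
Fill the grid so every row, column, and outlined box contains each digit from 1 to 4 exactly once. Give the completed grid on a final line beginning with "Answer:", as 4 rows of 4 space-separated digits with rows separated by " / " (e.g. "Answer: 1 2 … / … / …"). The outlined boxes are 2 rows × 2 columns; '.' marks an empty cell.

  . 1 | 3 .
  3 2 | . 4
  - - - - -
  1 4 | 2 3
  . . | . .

Step 1. [r2c3∈{1}] r2c3 has the single candidate 1. So r2c3=1.
Step 2. [r1c4∈{2}] r1c4's peers cover all but 2. So r1c4=2.
Step 3. [r4c4∈{1}] only 1 remains possible at r4c4. So r4c4=1.
Step 4. [r4c1∈{2}] r4c1 is down to just 2, so r4c1=2.
Step 5. [r4c2∈{3}] r4c2 is down to just 3. So r4c2=3.
Step 6. [r1c1∈{4}] r1c1 is down to just 4 ⇒ r1c1=4.
Step 7. [r4c3∈{4}] r4c3's peers cover all but 4 ⇒ r4c3=4.

Answer: 4 1 3 2 / 3 2 1 4 / 1 4 2 3 / 2 3 4 1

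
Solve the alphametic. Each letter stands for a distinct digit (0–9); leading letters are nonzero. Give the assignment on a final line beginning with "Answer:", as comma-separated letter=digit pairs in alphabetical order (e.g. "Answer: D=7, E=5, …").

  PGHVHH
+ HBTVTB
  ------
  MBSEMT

Step 1. [col 1: H + B ≡ T (mod 10)] H=7 is one option consistent with column 1 (H + B ≡ T (mod 10), carry-in 0) — take it, so H=7.
Step 2. [col 1: H + B ≡ T (mod 10)] T=1 is one option consistent with column 1 (H + B ≡ T (mod 10), carry-in 0) — take it. So T=1.
Step 3. [col 1: H + B ≡ T (mod 10)] in column 1 we have H+B≡T with carry-in 0; given H=7, T=1 and digits 1,7 already taken and all letters distinct, that pins B to 4, so B=4.
Step 4. [col 2: H + T ≡ M (mod 10)] from column 2 (H=7, T=1, carry-in 1, digits 1,4,7 already taken and all letters distinct): M must equal 9 ⇒ M=9.
Step 5. [col 3: V + V ≡ E (mod 10)] column 3 (V + V ≡ E (mod 10), carry-in 0) doesn't pin V yet; pick V=3 and continue ⇒ V=3.
Step 6. [col 3: V + V ≡ E (mod 10)] column 3: given V=3, carry-in 0, and digits 1,3,4,7,9 already taken and all letters distinct, V+V≡E (mod 10) forces E=6 ⇒ E=6.
Step 7. [col 4: H + T ≡ S (mod 10)] column 4 reads H+T+carry(0)=S with H=7, T=1; with digits 1,3,4,6,7,9 already taken and all letters distinct, the only value for S is 8 ⇒ S=8.
Step 8. [col 5: G + B ≡ B (mod 10)] column 5: given B=4, carry-in 0, and digits 1,3,4,6,7,8,9 already taken and all letters distinct, G+B≡B (mod 10) forces G=0 ⇒ G=0.
Step 9. [col 6: P + H ≡ M (mod 10)] in column 6 we have P+H≡M with carry-in 0; given H=7, M=9 and digits 0,1,3,4,6,7,8,9 already taken and all letters distinct, that pins P to 2 ⇒ P=2.

Answer: B=4, E=6, G=0, H=7, M=9, P=2, S=8, T=1, V=3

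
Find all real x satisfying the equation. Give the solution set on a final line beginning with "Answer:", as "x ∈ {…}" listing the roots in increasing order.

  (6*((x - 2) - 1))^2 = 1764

Step 1. [(6*((x - 2) - 1))^2 = 1764] √ both sides: 1764 ≥ 0 gives two branches. So sqrt: 6*((x - 2) - 1) = 42 or -42.
Step 2. [6*((x - 2) - 1) = 42 or -42] leading coefficient 6: divide by 6. So div: (x - 2) - 1 = 7 or -7.
Step 3. [(x - 2) - 1 = 7 or -7] the outer -1 inverts by adding 1, so sub: x - 2 = 8 or -6.
Step 4. [x - 2 = 8 or -6] -2 is outermost — add 2 both sides, so sub: x = 10 or -4.

Answer: x ∈ {-4, 10}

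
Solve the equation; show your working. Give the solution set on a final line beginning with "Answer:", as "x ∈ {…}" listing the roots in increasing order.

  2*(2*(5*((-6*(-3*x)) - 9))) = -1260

Step 1. [2*(2*(5*((-6*(-3*x)) - 9))) = -1260] 2·(inner) — divide through by 2, so div: 2*(5*((-6*(-3*x)) - 9)) = -630.
Step 2. [2*(5*((-6*(-3*x)) - 9)) = -630] 2·(inner) — divide through by 2. So div: 5*((-6*(-3*x)) - 9) = -315.
Step 3. [5*((-6*(-3*x)) - 9) = -315] divide by the outer 5 ⇒ div: (-6*(-3*x)) - 9 = -63.
Step 4. [(-6*(-3*x)) - 9 = -63] 9 comes off first (add 9). So sub: -6*(-3*x) = -54.
Step 5. [-6*(-3*x) = -54] -6 out front; divide by -6 ⇒ div: -3*x = 9.
Step 6. [-3*x = 9] LHS = -3·(…); ÷-3 both sides ⇒ div: x = -3.

Answer: x ∈ {-3}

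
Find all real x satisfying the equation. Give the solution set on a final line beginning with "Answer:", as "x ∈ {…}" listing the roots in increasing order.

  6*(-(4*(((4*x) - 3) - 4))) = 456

Step 1. [6*(-(4*(((4*x) - 3) - 4))) = 456] 6·(inner) — divide through by 6. So div: -(4*(((4*x) - 3) - 4)) = 76.
Step 2. [-(4*(((4*x) - 3) - 4)) = 76] LHS negated; negate both sides, so neg: 4*(((4*x) - 3) - 4) = -76.
Step 3. [4*(((4*x) - 3) - 4) = -76] leading coefficient 4: divide by 4 ⇒ div: ((4*x) - 3) - 4 = -19.
Step 4. [((4*x) - 3) - 4 = -19] peel the -4: add 4 from each side, so sub: (4*x) - 3 = -15.
Step 5. [(4*x) - 3 = -15] -3 is outermost — add 3 both sides, so sub: 4*x = -12.
Step 6. [4*x = -12] leading coefficient 4: divide by 4 ⇒ div: x = -3.

Answer: x ∈ {-3}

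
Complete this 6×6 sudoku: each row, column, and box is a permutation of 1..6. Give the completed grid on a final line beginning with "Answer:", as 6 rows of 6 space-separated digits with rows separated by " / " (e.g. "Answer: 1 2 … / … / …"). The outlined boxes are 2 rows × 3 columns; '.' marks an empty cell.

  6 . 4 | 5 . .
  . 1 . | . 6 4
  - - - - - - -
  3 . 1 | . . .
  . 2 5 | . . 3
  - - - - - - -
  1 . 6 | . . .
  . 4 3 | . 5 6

Step 1. [r5c6∈{2}] r5c6's peers cover all but 2 ⇒ r5c6=2.
Step 2. [r1c5∈{1,2,3}] in row 1, 2 fits only at r1c5 ⇒ r1c5=2.
Step 3. [r3c5∈{4}] nothing but 4 survives at r3c5. So r3c5=4.
Step 4. [r4c4∈{1,6}] row 4 places 6 nowhere but r4c4. So r4c4=6.
Step 5. [r6c1∈{2}] only 2 remains possible at r6c1, so r6c1=2.
Step 6. [r2c4∈{3}] r2c4 is down to just 3. So r2c4=3.
Step 7. [r5c4∈{4}] r5c4's peers cover all but 4 ⇒ r5c4=4.
Step 8. [r5c5∈{3}] r5c5 has the single candidate 3 ⇒ r5c5=3.
Step 9. [r2c1∈{5}] r2c1 has the single candidate 5. So r2c1=5.
Step 10. [r1c6∈{1}] only 1 remains possible at r1c6, so r1c6=1.
Step 11. [r3c6∈{5}] nothing but 5 survives at r3c6, so r3c6=5.
Step 12. [r6c4∈{1}] only 1 remains possible at r6c4. So r6c4=1.
Step 13. [r2c3∈{2}] r2c3 has the single candidate 2 ⇒ r2c3=2.
Step 14. [r1c2∈{3}] only 3 remains possible at r1c2. So r1c2=3.
Step 15. [r4c5∈{1}] r4c5 has the single candidate 1 ⇒ r4c5=1.
Step 16. [r5c2∈{5}] only 5 remains possible at r5c2, so r5c2=5.
Step 17. [r4c1∈{4}] nothing but 4 survives at r4c1. So r4c1=4.
Step 18. [r3c4∈{2}] r3c4 has the single candidate 2 ⇒ r3c4=2.
Step 19. [r3c2∈{6}] r3c2 is down to just 6. So r3c2=6.

Answer: 6 3 4 5 2 1 / 5 1 2 3 6 4 / 3 6 1 2 4 5 / 4 2 5 6 1 3 / 1 5 6 4 3 2 / 2 4 3 1 5 6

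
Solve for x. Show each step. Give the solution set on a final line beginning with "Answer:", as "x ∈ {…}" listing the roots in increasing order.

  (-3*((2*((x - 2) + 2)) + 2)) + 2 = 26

Step 1. [(-3*((2*((x - 2) + 2)) + 2)) + 2 = 26] 2 comes off first (subtract 2). So sub: -3*((2*((x - 2) + 2)) + 2) = 24.
Step 2. [-3*((2*((x - 2) + 2)) + 2) = 24] divide by the outer -3. So div: (2*((x - 2) + 2)) + 2 = -8.
Step 3. [(2*((x - 2) + 2)) + 2 = -8] 2 | LHS and 2 | -8: pull 2 out, so factor: ((x - 2) + 2) + 1 = -4.
Step 4. [((x - 2) + 2) + 1 = -4] +1 is outermost — subtract 1 both sides. So sub: (x - 2) + 2 = -5.
Step 5. [(x - 2) + 2 = -5] subtract 2: x sits inside (… + 2) ⇒ sub: x - 2 = -7.
Step 6. [x - 2 = -7] -2 is outermost — add 2 both sides. So sub: x = -5.

Answer: x ∈ {-5}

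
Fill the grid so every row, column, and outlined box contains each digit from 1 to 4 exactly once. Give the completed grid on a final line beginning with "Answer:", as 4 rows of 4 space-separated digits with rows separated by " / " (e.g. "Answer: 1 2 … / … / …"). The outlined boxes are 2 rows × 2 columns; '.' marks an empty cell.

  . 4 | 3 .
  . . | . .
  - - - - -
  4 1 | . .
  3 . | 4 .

Step 1. [r2c3∈{1,2}] 1 has one home in col 3: r2c3 ⇒ r2c3=1.
Step 2. [r1c4∈{2}] r1c4 is down to just 2 ⇒ r1c4=2.
Step 3. [r2c2∈{2,3}] across row 2, 3 lands solely at r2c2. So r2c2=3.
Step 4. [r3c3∈{2}] only 2 remains possible at r3c3, so r3c3=2.
Step 5. [r4c4∈{1}] only 1 remains possible at r4c4. So r4c4=1.
Step 6. [r1c1∈{1}] r1c1 has the single candidate 1, so r1c1=1.
Step 7. [r3c4∈{3}] only 3 remains possible at r3c4 ⇒ r3c4=3.
Step 8. [r2c4∈{4}] r2c4's peers cover all but 4, so r2c4=4.
Step 9. [r4c2∈{2}] only 2 remains possible at r4c2. So r4c2=2.
Step 10. [r2c1∈{2}] r2c1 is down to just 2 ⇒ r2c1=2.

Answer: 1 4 3 2 / 2 3 1 4 / 4 1 2 3 / 3 2 4 1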